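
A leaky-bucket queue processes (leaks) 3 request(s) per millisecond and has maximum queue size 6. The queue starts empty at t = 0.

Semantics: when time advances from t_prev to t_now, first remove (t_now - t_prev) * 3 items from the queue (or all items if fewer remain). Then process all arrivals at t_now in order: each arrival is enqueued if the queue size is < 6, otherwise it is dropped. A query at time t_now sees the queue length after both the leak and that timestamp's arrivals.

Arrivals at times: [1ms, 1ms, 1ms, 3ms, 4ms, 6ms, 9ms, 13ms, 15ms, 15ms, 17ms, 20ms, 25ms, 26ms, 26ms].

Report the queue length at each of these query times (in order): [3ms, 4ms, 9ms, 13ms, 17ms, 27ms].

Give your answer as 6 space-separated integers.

Queue lengths at query times:
  query t=3ms: backlog = 1
  query t=4ms: backlog = 1
  query t=9ms: backlog = 1
  query t=13ms: backlog = 1
  query t=17ms: backlog = 1
  query t=27ms: backlog = 0

Answer: 1 1 1 1 1 0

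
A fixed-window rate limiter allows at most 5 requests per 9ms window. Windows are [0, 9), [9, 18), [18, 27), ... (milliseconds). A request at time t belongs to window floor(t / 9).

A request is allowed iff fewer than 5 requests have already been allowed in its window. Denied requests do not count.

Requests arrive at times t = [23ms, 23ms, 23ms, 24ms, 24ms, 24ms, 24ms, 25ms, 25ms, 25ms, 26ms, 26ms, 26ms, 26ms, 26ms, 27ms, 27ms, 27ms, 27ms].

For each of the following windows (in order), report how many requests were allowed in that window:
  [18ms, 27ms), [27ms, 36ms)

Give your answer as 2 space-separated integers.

Processing requests:
  req#1 t=23ms (window 2): ALLOW
  req#2 t=23ms (window 2): ALLOW
  req#3 t=23ms (window 2): ALLOW
  req#4 t=24ms (window 2): ALLOW
  req#5 t=24ms (window 2): ALLOW
  req#6 t=24ms (window 2): DENY
  req#7 t=24ms (window 2): DENY
  req#8 t=25ms (window 2): DENY
  req#9 t=25ms (window 2): DENY
  req#10 t=25ms (window 2): DENY
  req#11 t=26ms (window 2): DENY
  req#12 t=26ms (window 2): DENY
  req#13 t=26ms (window 2): DENY
  req#14 t=26ms (window 2): DENY
  req#15 t=26ms (window 2): DENY
  req#16 t=27ms (window 3): ALLOW
  req#17 t=27ms (window 3): ALLOW
  req#18 t=27ms (window 3): ALLOW
  req#19 t=27ms (window 3): ALLOW

Allowed counts by window: 5 4

Answer: 5 4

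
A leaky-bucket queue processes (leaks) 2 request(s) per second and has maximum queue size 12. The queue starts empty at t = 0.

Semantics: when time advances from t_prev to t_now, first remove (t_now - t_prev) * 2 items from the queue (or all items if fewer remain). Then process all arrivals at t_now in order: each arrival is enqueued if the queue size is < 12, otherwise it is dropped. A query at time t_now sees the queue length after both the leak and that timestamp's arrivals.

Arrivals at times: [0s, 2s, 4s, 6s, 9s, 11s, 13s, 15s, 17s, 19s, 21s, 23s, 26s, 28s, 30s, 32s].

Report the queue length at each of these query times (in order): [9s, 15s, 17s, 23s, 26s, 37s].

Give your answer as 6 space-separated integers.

Queue lengths at query times:
  query t=9s: backlog = 1
  query t=15s: backlog = 1
  query t=17s: backlog = 1
  query t=23s: backlog = 1
  query t=26s: backlog = 1
  query t=37s: backlog = 0

Answer: 1 1 1 1 1 0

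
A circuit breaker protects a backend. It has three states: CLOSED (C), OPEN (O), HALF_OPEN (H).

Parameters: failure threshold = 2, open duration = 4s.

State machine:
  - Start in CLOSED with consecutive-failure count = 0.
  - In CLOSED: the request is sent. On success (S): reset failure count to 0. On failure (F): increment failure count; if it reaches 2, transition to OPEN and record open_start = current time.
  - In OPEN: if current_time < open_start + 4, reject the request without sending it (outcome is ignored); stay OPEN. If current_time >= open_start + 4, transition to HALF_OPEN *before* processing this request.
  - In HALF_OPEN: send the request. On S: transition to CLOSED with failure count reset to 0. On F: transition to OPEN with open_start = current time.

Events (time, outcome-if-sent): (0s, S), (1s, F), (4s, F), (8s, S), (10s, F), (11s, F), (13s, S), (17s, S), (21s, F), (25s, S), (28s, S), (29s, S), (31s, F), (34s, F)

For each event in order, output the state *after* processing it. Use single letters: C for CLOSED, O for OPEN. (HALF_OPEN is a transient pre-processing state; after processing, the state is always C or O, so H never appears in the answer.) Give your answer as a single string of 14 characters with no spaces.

State after each event:
  event#1 t=0s outcome=S: state=CLOSED
  event#2 t=1s outcome=F: state=CLOSED
  event#3 t=4s outcome=F: state=OPEN
  event#4 t=8s outcome=S: state=CLOSED
  event#5 t=10s outcome=F: state=CLOSED
  event#6 t=11s outcome=F: state=OPEN
  event#7 t=13s outcome=S: state=OPEN
  event#8 t=17s outcome=S: state=CLOSED
  event#9 t=21s outcome=F: state=CLOSED
  event#10 t=25s outcome=S: state=CLOSED
  event#11 t=28s outcome=S: state=CLOSED
  event#12 t=29s outcome=S: state=CLOSED
  event#13 t=31s outcome=F: state=CLOSED
  event#14 t=34s outcome=F: state=OPEN

Answer: CCOCCOOCCCCCCO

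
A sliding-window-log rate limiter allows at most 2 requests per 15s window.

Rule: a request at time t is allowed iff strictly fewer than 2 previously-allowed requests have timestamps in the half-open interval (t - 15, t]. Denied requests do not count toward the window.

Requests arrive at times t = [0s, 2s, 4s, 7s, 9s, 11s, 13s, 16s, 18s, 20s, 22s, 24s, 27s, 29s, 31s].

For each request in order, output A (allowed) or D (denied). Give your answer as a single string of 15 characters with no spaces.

Answer: AADDDDDAADDDDDA

Derivation:
Tracking allowed requests in the window:
  req#1 t=0s: ALLOW
  req#2 t=2s: ALLOW
  req#3 t=4s: DENY
  req#4 t=7s: DENY
  req#5 t=9s: DENY
  req#6 t=11s: DENY
  req#7 t=13s: DENY
  req#8 t=16s: ALLOW
  req#9 t=18s: ALLOW
  req#10 t=20s: DENY
  req#11 t=22s: DENY
  req#12 t=24s: DENY
  req#13 t=27s: DENY
  req#14 t=29s: DENY
  req#15 t=31s: ALLOW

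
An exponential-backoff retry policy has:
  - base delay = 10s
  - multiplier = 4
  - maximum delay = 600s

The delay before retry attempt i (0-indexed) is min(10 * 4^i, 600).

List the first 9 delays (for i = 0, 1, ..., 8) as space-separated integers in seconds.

Computing each delay:
  i=0: min(10*4^0, 600) = 10
  i=1: min(10*4^1, 600) = 40
  i=2: min(10*4^2, 600) = 160
  i=3: min(10*4^3, 600) = 600
  i=4: min(10*4^4, 600) = 600
  i=5: min(10*4^5, 600) = 600
  i=6: min(10*4^6, 600) = 600
  i=7: min(10*4^7, 600) = 600
  i=8: min(10*4^8, 600) = 600

Answer: 10 40 160 600 600 600 600 600 600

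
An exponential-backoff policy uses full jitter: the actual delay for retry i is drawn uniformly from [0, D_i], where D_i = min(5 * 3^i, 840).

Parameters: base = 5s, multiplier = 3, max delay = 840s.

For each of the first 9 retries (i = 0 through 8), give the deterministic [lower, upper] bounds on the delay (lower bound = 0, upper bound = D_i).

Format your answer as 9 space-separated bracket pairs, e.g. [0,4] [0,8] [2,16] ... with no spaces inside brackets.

Answer: [0,5] [0,15] [0,45] [0,135] [0,405] [0,840] [0,840] [0,840] [0,840]

Derivation:
Computing bounds per retry:
  i=0: D_i=min(5*3^0,840)=5, bounds=[0,5]
  i=1: D_i=min(5*3^1,840)=15, bounds=[0,15]
  i=2: D_i=min(5*3^2,840)=45, bounds=[0,45]
  i=3: D_i=min(5*3^3,840)=135, bounds=[0,135]
  i=4: D_i=min(5*3^4,840)=405, bounds=[0,405]
  i=5: D_i=min(5*3^5,840)=840, bounds=[0,840]
  i=6: D_i=min(5*3^6,840)=840, bounds=[0,840]
  i=7: D_i=min(5*3^7,840)=840, bounds=[0,840]
  i=8: D_i=min(5*3^8,840)=840, bounds=[0,840]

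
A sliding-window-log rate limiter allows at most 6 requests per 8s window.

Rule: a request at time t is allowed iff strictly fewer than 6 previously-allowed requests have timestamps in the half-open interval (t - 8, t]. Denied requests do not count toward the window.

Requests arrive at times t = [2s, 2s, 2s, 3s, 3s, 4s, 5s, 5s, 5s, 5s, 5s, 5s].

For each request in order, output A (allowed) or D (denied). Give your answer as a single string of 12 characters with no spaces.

Tracking allowed requests in the window:
  req#1 t=2s: ALLOW
  req#2 t=2s: ALLOW
  req#3 t=2s: ALLOW
  req#4 t=3s: ALLOW
  req#5 t=3s: ALLOW
  req#6 t=4s: ALLOW
  req#7 t=5s: DENY
  req#8 t=5s: DENY
  req#9 t=5s: DENY
  req#10 t=5s: DENY
  req#11 t=5s: DENY
  req#12 t=5s: DENY

Answer: AAAAAADDDDDD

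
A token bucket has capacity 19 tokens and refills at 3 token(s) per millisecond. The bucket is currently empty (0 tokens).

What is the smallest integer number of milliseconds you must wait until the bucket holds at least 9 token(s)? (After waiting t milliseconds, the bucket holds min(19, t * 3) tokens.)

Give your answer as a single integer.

Need t * 3 >= 9, so t >= 9/3.
Smallest integer t = ceil(9/3) = 3.

Answer: 3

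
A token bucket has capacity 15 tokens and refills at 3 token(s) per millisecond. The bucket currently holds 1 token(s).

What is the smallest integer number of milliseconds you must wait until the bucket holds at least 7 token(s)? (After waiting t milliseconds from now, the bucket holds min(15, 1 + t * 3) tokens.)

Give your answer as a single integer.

Answer: 2

Derivation:
Need 1 + t * 3 >= 7, so t >= 6/3.
Smallest integer t = ceil(6/3) = 2.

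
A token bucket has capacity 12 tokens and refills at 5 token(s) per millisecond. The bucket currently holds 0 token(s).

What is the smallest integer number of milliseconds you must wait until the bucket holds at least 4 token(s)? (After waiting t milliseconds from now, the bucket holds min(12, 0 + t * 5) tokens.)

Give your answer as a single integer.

Answer: 1

Derivation:
Need 0 + t * 5 >= 4, so t >= 4/5.
Smallest integer t = ceil(4/5) = 1.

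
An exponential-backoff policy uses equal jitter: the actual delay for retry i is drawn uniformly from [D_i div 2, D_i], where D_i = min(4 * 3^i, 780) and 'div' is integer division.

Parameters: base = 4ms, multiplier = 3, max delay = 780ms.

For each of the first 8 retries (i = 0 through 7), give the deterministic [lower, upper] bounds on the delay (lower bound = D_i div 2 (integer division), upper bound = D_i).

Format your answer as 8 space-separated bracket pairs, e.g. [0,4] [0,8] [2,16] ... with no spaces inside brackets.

Answer: [2,4] [6,12] [18,36] [54,108] [162,324] [390,780] [390,780] [390,780]

Derivation:
Computing bounds per retry:
  i=0: D_i=min(4*3^0,780)=4, bounds=[2,4]
  i=1: D_i=min(4*3^1,780)=12, bounds=[6,12]
  i=2: D_i=min(4*3^2,780)=36, bounds=[18,36]
  i=3: D_i=min(4*3^3,780)=108, bounds=[54,108]
  i=4: D_i=min(4*3^4,780)=324, bounds=[162,324]
  i=5: D_i=min(4*3^5,780)=780, bounds=[390,780]
  i=6: D_i=min(4*3^6,780)=780, bounds=[390,780]
  i=7: D_i=min(4*3^7,780)=780, bounds=[390,780]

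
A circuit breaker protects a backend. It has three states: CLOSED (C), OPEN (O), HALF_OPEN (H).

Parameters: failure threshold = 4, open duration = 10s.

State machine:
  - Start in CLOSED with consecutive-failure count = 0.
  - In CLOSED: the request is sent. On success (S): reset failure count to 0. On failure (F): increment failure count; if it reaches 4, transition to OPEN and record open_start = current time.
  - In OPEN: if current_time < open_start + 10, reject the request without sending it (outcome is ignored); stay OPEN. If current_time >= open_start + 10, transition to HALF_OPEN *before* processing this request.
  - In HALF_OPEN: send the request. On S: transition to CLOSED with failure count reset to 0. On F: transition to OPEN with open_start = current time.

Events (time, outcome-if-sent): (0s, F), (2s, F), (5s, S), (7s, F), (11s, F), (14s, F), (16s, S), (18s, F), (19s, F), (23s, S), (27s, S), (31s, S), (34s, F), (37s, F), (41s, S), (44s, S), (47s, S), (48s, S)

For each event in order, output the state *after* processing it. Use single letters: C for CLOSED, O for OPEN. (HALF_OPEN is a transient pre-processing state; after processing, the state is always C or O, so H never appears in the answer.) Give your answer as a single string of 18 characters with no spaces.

State after each event:
  event#1 t=0s outcome=F: state=CLOSED
  event#2 t=2s outcome=F: state=CLOSED
  event#3 t=5s outcome=S: state=CLOSED
  event#4 t=7s outcome=F: state=CLOSED
  event#5 t=11s outcome=F: state=CLOSED
  event#6 t=14s outcome=F: state=CLOSED
  event#7 t=16s outcome=S: state=CLOSED
  event#8 t=18s outcome=F: state=CLOSED
  event#9 t=19s outcome=F: state=CLOSED
  event#10 t=23s outcome=S: state=CLOSED
  event#11 t=27s outcome=S: state=CLOSED
  event#12 t=31s outcome=S: state=CLOSED
  event#13 t=34s outcome=F: state=CLOSED
  event#14 t=37s outcome=F: state=CLOSED
  event#15 t=41s outcome=S: state=CLOSED
  event#16 t=44s outcome=S: state=CLOSED
  event#17 t=47s outcome=S: state=CLOSED
  event#18 t=48s outcome=S: state=CLOSED

Answer: CCCCCCCCCCCCCCCCCC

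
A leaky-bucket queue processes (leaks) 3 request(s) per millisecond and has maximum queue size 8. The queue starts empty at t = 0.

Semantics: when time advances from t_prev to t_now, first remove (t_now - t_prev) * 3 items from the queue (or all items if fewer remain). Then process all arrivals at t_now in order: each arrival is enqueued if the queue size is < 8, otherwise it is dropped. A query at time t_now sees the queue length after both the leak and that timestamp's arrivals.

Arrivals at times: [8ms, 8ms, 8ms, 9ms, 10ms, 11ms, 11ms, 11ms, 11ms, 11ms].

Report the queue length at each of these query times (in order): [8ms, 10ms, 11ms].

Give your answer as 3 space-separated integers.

Answer: 3 1 5

Derivation:
Queue lengths at query times:
  query t=8ms: backlog = 3
  query t=10ms: backlog = 1
  query t=11ms: backlog = 5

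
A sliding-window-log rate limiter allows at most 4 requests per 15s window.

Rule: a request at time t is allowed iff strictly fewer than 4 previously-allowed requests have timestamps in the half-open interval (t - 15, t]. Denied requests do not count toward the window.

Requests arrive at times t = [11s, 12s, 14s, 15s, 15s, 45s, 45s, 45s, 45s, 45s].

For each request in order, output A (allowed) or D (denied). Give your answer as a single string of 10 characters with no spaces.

Tracking allowed requests in the window:
  req#1 t=11s: ALLOW
  req#2 t=12s: ALLOW
  req#3 t=14s: ALLOW
  req#4 t=15s: ALLOW
  req#5 t=15s: DENY
  req#6 t=45s: ALLOW
  req#7 t=45s: ALLOW
  req#8 t=45s: ALLOW
  req#9 t=45s: ALLOW
  req#10 t=45s: DENY

Answer: AAAADAAAAD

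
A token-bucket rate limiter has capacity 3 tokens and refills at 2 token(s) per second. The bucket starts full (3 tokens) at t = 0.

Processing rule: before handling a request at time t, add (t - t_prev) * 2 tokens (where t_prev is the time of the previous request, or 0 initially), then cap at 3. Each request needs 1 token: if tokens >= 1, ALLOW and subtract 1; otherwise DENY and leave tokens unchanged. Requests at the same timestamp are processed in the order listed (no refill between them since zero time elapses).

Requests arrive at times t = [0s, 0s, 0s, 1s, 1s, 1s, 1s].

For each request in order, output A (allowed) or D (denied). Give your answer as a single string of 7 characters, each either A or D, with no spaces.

Simulating step by step:
  req#1 t=0s: ALLOW
  req#2 t=0s: ALLOW
  req#3 t=0s: ALLOW
  req#4 t=1s: ALLOW
  req#5 t=1s: ALLOW
  req#6 t=1s: DENY
  req#7 t=1s: DENY

Answer: AAAAADD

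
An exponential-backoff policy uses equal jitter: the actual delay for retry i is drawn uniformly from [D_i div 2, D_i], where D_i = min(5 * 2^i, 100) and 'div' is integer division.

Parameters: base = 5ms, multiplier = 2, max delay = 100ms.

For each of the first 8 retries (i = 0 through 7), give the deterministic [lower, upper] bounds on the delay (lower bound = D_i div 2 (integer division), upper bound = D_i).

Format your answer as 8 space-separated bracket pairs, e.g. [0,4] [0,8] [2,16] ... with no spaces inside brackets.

Answer: [2,5] [5,10] [10,20] [20,40] [40,80] [50,100] [50,100] [50,100]

Derivation:
Computing bounds per retry:
  i=0: D_i=min(5*2^0,100)=5, bounds=[2,5]
  i=1: D_i=min(5*2^1,100)=10, bounds=[5,10]
  i=2: D_i=min(5*2^2,100)=20, bounds=[10,20]
  i=3: D_i=min(5*2^3,100)=40, bounds=[20,40]
  i=4: D_i=min(5*2^4,100)=80, bounds=[40,80]
  i=5: D_i=min(5*2^5,100)=100, bounds=[50,100]
  i=6: D_i=min(5*2^6,100)=100, bounds=[50,100]
  i=7: D_i=min(5*2^7,100)=100, bounds=[50,100]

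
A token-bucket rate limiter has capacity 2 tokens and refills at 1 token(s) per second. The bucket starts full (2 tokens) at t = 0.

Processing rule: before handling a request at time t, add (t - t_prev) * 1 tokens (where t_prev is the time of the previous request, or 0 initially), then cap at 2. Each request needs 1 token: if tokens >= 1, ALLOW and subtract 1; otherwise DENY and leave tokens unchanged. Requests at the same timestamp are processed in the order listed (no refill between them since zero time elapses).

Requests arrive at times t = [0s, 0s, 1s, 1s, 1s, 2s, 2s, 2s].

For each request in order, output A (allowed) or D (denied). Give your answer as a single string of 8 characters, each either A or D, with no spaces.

Simulating step by step:
  req#1 t=0s: ALLOW
  req#2 t=0s: ALLOW
  req#3 t=1s: ALLOW
  req#4 t=1s: DENY
  req#5 t=1s: DENY
  req#6 t=2s: ALLOW
  req#7 t=2s: DENY
  req#8 t=2s: DENY

Answer: AAADDADD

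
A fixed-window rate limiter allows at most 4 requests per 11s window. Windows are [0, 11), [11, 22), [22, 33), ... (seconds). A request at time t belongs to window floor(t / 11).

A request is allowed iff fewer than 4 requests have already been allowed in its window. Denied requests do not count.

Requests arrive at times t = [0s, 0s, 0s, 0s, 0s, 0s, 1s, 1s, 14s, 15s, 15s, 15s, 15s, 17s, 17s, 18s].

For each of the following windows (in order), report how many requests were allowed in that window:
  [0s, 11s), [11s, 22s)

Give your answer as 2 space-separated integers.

Processing requests:
  req#1 t=0s (window 0): ALLOW
  req#2 t=0s (window 0): ALLOW
  req#3 t=0s (window 0): ALLOW
  req#4 t=0s (window 0): ALLOW
  req#5 t=0s (window 0): DENY
  req#6 t=0s (window 0): DENY
  req#7 t=1s (window 0): DENY
  req#8 t=1s (window 0): DENY
  req#9 t=14s (window 1): ALLOW
  req#10 t=15s (window 1): ALLOW
  req#11 t=15s (window 1): ALLOW
  req#12 t=15s (window 1): ALLOW
  req#13 t=15s (window 1): DENY
  req#14 t=17s (window 1): DENY
  req#15 t=17s (window 1): DENY
  req#16 t=18s (window 1): DENY

Allowed counts by window: 4 4

Answer: 4 4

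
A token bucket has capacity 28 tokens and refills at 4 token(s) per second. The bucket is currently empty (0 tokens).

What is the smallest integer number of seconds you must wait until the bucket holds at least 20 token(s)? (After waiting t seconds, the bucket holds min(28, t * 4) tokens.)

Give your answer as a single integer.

Answer: 5

Derivation:
Need t * 4 >= 20, so t >= 20/4.
Smallest integer t = ceil(20/4) = 5.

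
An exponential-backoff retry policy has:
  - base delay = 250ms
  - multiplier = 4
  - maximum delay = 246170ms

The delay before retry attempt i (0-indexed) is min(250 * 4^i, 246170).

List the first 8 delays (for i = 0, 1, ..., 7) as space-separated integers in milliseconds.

Computing each delay:
  i=0: min(250*4^0, 246170) = 250
  i=1: min(250*4^1, 246170) = 1000
  i=2: min(250*4^2, 246170) = 4000
  i=3: min(250*4^3, 246170) = 16000
  i=4: min(250*4^4, 246170) = 64000
  i=5: min(250*4^5, 246170) = 246170
  i=6: min(250*4^6, 246170) = 246170
  i=7: min(250*4^7, 246170) = 246170

Answer: 250 1000 4000 16000 64000 246170 246170 246170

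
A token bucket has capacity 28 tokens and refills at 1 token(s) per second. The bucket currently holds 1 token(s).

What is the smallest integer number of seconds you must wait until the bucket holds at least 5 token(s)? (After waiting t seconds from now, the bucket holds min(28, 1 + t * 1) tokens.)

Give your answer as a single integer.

Need 1 + t * 1 >= 5, so t >= 4/1.
Smallest integer t = ceil(4/1) = 4.

Answer: 4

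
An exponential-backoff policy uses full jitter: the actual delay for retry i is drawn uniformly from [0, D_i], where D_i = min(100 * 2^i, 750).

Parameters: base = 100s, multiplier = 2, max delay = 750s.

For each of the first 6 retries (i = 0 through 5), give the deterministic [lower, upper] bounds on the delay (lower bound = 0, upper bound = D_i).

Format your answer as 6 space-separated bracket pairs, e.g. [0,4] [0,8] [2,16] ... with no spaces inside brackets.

Computing bounds per retry:
  i=0: D_i=min(100*2^0,750)=100, bounds=[0,100]
  i=1: D_i=min(100*2^1,750)=200, bounds=[0,200]
  i=2: D_i=min(100*2^2,750)=400, bounds=[0,400]
  i=3: D_i=min(100*2^3,750)=750, bounds=[0,750]
  i=4: D_i=min(100*2^4,750)=750, bounds=[0,750]
  i=5: D_i=min(100*2^5,750)=750, bounds=[0,750]

Answer: [0,100] [0,200] [0,400] [0,750] [0,750] [0,750]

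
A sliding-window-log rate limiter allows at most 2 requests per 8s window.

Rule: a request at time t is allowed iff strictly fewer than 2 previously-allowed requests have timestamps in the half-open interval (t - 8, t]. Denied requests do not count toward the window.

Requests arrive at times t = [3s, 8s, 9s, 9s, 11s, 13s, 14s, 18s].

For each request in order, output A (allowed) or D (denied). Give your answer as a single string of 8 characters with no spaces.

Answer: AADDADDA

Derivation:
Tracking allowed requests in the window:
  req#1 t=3s: ALLOW
  req#2 t=8s: ALLOW
  req#3 t=9s: DENY
  req#4 t=9s: DENY
  req#5 t=11s: ALLOW
  req#6 t=13s: DENY
  req#7 t=14s: DENY
  req#8 t=18s: ALLOW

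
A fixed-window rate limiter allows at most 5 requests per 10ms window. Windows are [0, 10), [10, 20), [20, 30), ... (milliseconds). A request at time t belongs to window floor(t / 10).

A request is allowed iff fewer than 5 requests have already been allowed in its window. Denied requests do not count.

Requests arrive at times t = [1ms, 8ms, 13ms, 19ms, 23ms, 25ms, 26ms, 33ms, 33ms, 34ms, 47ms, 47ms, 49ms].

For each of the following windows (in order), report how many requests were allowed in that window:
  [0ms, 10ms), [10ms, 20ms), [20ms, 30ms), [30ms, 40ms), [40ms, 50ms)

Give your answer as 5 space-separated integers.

Answer: 2 2 3 3 3

Derivation:
Processing requests:
  req#1 t=1ms (window 0): ALLOW
  req#2 t=8ms (window 0): ALLOW
  req#3 t=13ms (window 1): ALLOW
  req#4 t=19ms (window 1): ALLOW
  req#5 t=23ms (window 2): ALLOW
  req#6 t=25ms (window 2): ALLOW
  req#7 t=26ms (window 2): ALLOW
  req#8 t=33ms (window 3): ALLOW
  req#9 t=33ms (window 3): ALLOW
  req#10 t=34ms (window 3): ALLOW
  req#11 t=47ms (window 4): ALLOW
  req#12 t=47ms (window 4): ALLOW
  req#13 t=49ms (window 4): ALLOW

Allowed counts by window: 2 2 3 3 3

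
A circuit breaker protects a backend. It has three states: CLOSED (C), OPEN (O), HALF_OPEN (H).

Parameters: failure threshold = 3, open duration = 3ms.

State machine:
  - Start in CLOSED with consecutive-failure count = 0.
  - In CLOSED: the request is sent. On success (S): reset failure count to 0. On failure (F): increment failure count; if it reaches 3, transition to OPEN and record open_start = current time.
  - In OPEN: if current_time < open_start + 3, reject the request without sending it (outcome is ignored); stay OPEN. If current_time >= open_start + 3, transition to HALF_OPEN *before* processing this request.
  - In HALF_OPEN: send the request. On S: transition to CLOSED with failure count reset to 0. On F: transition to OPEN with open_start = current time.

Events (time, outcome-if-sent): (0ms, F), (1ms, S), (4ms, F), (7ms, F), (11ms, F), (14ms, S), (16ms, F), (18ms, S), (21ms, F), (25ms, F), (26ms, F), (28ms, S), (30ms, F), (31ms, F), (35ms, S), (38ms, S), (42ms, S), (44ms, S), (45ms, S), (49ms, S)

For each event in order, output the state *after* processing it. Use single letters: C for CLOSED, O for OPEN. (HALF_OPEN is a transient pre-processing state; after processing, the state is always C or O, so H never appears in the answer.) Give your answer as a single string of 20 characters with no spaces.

Answer: CCCCOCCCCCOOOOCCCCCC

Derivation:
State after each event:
  event#1 t=0ms outcome=F: state=CLOSED
  event#2 t=1ms outcome=S: state=CLOSED
  event#3 t=4ms outcome=F: state=CLOSED
  event#4 t=7ms outcome=F: state=CLOSED
  event#5 t=11ms outcome=F: state=OPEN
  event#6 t=14ms outcome=S: state=CLOSED
  event#7 t=16ms outcome=F: state=CLOSED
  event#8 t=18ms outcome=S: state=CLOSED
  event#9 t=21ms outcome=F: state=CLOSED
  event#10 t=25ms outcome=F: state=CLOSED
  event#11 t=26ms outcome=F: state=OPEN
  event#12 t=28ms outcome=S: state=OPEN
  event#13 t=30ms outcome=F: state=OPEN
  event#14 t=31ms outcome=F: state=OPEN
  event#15 t=35ms outcome=S: state=CLOSED
  event#16 t=38ms outcome=S: state=CLOSED
  event#17 t=42ms outcome=S: state=CLOSED
  event#18 t=44ms outcome=S: state=CLOSED
  event#19 t=45ms outcome=S: state=CLOSED
  event#20 t=49ms outcome=S: state=CLOSED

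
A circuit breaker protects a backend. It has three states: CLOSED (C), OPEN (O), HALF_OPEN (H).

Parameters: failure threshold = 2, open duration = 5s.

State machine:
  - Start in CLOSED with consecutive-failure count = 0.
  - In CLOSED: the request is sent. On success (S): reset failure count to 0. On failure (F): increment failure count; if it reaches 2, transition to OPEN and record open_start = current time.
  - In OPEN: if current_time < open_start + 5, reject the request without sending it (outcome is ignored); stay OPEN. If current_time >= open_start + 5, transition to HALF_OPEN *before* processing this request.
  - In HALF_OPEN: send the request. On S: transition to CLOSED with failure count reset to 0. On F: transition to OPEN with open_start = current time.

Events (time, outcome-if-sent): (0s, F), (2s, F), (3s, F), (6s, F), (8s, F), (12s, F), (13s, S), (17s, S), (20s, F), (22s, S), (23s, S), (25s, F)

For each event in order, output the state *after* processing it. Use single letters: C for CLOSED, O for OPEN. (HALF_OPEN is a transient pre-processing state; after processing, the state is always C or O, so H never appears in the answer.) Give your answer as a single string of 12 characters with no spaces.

State after each event:
  event#1 t=0s outcome=F: state=CLOSED
  event#2 t=2s outcome=F: state=OPEN
  event#3 t=3s outcome=F: state=OPEN
  event#4 t=6s outcome=F: state=OPEN
  event#5 t=8s outcome=F: state=OPEN
  event#6 t=12s outcome=F: state=OPEN
  event#7 t=13s outcome=S: state=CLOSED
  event#8 t=17s outcome=S: state=CLOSED
  event#9 t=20s outcome=F: state=CLOSED
  event#10 t=22s outcome=S: state=CLOSED
  event#11 t=23s outcome=S: state=CLOSED
  event#12 t=25s outcome=F: state=CLOSED

Answer: COOOOOCCCCCC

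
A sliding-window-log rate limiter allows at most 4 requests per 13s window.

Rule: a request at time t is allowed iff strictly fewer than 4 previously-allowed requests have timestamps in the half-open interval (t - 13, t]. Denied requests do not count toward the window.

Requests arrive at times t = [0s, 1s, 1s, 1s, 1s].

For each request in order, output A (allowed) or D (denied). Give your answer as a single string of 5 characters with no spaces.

Answer: AAAAD

Derivation:
Tracking allowed requests in the window:
  req#1 t=0s: ALLOW
  req#2 t=1s: ALLOW
  req#3 t=1s: ALLOW
  req#4 t=1s: ALLOW
  req#5 t=1s: DENY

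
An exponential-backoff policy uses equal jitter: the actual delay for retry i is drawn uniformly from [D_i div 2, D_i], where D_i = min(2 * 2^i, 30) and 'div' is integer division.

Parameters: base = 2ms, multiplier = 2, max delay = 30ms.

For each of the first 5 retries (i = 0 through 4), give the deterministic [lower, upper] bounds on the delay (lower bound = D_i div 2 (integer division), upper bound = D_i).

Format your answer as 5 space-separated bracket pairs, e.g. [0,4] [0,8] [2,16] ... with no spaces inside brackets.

Answer: [1,2] [2,4] [4,8] [8,16] [15,30]

Derivation:
Computing bounds per retry:
  i=0: D_i=min(2*2^0,30)=2, bounds=[1,2]
  i=1: D_i=min(2*2^1,30)=4, bounds=[2,4]
  i=2: D_i=min(2*2^2,30)=8, bounds=[4,8]
  i=3: D_i=min(2*2^3,30)=16, bounds=[8,16]
  i=4: D_i=min(2*2^4,30)=30, bounds=[15,30]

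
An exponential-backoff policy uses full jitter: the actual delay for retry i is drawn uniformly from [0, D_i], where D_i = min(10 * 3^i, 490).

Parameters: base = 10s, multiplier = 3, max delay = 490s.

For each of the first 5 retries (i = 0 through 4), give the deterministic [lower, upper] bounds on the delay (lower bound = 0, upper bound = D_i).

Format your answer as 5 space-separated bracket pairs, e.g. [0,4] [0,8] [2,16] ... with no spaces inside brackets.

Computing bounds per retry:
  i=0: D_i=min(10*3^0,490)=10, bounds=[0,10]
  i=1: D_i=min(10*3^1,490)=30, bounds=[0,30]
  i=2: D_i=min(10*3^2,490)=90, bounds=[0,90]
  i=3: D_i=min(10*3^3,490)=270, bounds=[0,270]
  i=4: D_i=min(10*3^4,490)=490, bounds=[0,490]

Answer: [0,10] [0,30] [0,90] [0,270] [0,490]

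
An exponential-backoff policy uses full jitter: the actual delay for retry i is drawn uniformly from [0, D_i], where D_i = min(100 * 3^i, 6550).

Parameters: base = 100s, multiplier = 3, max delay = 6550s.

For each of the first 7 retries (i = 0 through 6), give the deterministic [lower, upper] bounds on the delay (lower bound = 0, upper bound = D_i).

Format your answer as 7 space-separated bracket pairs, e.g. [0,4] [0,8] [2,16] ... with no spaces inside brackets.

Computing bounds per retry:
  i=0: D_i=min(100*3^0,6550)=100, bounds=[0,100]
  i=1: D_i=min(100*3^1,6550)=300, bounds=[0,300]
  i=2: D_i=min(100*3^2,6550)=900, bounds=[0,900]
  i=3: D_i=min(100*3^3,6550)=2700, bounds=[0,2700]
  i=4: D_i=min(100*3^4,6550)=6550, bounds=[0,6550]
  i=5: D_i=min(100*3^5,6550)=6550, bounds=[0,6550]
  i=6: D_i=min(100*3^6,6550)=6550, bounds=[0,6550]

Answer: [0,100] [0,300] [0,900] [0,2700] [0,6550] [0,6550] [0,6550]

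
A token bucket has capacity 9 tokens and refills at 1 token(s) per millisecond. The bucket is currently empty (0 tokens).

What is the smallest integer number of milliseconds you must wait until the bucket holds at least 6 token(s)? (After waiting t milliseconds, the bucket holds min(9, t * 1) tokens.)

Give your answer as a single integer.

Answer: 6

Derivation:
Need t * 1 >= 6, so t >= 6/1.
Smallest integer t = ceil(6/1) = 6.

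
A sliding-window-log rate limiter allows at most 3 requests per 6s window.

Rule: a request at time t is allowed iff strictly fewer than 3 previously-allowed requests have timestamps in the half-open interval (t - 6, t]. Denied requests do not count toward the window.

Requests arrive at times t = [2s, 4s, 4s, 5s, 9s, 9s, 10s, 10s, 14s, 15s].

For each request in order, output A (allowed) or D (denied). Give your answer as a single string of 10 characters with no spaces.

Tracking allowed requests in the window:
  req#1 t=2s: ALLOW
  req#2 t=4s: ALLOW
  req#3 t=4s: ALLOW
  req#4 t=5s: DENY
  req#5 t=9s: ALLOW
  req#6 t=9s: DENY
  req#7 t=10s: ALLOW
  req#8 t=10s: ALLOW
  req#9 t=14s: DENY
  req#10 t=15s: ALLOW

Answer: AAADADAADA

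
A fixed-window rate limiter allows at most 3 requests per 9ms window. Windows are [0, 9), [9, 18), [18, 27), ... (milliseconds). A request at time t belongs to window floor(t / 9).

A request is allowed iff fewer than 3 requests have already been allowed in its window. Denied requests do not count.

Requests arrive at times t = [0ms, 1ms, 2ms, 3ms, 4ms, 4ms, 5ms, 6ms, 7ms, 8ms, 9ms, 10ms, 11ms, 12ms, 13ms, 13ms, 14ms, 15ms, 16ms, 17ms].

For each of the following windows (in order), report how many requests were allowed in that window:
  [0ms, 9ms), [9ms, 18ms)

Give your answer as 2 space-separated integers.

Answer: 3 3

Derivation:
Processing requests:
  req#1 t=0ms (window 0): ALLOW
  req#2 t=1ms (window 0): ALLOW
  req#3 t=2ms (window 0): ALLOW
  req#4 t=3ms (window 0): DENY
  req#5 t=4ms (window 0): DENY
  req#6 t=4ms (window 0): DENY
  req#7 t=5ms (window 0): DENY
  req#8 t=6ms (window 0): DENY
  req#9 t=7ms (window 0): DENY
  req#10 t=8ms (window 0): DENY
  req#11 t=9ms (window 1): ALLOW
  req#12 t=10ms (window 1): ALLOW
  req#13 t=11ms (window 1): ALLOW
  req#14 t=12ms (window 1): DENY
  req#15 t=13ms (window 1): DENY
  req#16 t=13ms (window 1): DENY
  req#17 t=14ms (window 1): DENY
  req#18 t=15ms (window 1): DENY
  req#19 t=16ms (window 1): DENY
  req#20 t=17ms (window 1): DENY

Allowed counts by window: 3 3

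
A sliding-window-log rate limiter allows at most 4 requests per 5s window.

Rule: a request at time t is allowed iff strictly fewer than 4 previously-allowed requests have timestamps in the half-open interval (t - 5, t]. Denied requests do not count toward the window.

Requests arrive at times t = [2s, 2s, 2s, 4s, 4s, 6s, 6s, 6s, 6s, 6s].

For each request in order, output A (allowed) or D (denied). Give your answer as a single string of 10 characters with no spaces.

Answer: AAAADDDDDD

Derivation:
Tracking allowed requests in the window:
  req#1 t=2s: ALLOW
  req#2 t=2s: ALLOW
  req#3 t=2s: ALLOW
  req#4 t=4s: ALLOW
  req#5 t=4s: DENY
  req#6 t=6s: DENY
  req#7 t=6s: DENY
  req#8 t=6s: DENY
  req#9 t=6s: DENY
  req#10 t=6s: DENY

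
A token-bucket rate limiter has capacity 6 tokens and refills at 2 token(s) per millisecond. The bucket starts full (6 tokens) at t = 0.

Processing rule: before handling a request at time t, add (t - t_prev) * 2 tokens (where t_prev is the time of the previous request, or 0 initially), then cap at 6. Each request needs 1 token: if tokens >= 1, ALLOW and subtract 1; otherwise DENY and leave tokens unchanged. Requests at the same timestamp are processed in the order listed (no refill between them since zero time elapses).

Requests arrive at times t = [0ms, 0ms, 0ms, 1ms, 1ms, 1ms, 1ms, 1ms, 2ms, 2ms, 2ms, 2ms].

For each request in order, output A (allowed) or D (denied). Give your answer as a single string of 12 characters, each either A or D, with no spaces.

Answer: AAAAAAAAAADD

Derivation:
Simulating step by step:
  req#1 t=0ms: ALLOW
  req#2 t=0ms: ALLOW
  req#3 t=0ms: ALLOW
  req#4 t=1ms: ALLOW
  req#5 t=1ms: ALLOW
  req#6 t=1ms: ALLOW
  req#7 t=1ms: ALLOW
  req#8 t=1ms: ALLOW
  req#9 t=2ms: ALLOW
  req#10 t=2ms: ALLOW
  req#11 t=2ms: DENY
  req#12 t=2ms: DENY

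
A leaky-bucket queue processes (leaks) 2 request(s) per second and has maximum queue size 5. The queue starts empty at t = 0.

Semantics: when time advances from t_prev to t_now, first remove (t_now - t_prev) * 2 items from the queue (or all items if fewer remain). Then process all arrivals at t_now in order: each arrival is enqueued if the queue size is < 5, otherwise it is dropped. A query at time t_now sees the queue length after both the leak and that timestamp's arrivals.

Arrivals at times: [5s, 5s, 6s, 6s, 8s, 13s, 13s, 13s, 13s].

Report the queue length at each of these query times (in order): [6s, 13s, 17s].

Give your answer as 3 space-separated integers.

Answer: 2 4 0

Derivation:
Queue lengths at query times:
  query t=6s: backlog = 2
  query t=13s: backlog = 4
  query t=17s: backlog = 0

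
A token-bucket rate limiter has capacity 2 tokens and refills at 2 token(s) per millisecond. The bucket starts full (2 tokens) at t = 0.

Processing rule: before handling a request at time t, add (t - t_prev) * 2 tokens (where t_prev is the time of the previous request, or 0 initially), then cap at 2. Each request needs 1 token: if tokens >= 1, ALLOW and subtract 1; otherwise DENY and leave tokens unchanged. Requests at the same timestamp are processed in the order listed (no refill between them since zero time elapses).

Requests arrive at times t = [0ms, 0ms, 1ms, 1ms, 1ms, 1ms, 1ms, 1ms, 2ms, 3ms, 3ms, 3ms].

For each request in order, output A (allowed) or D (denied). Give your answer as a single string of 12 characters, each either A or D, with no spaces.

Simulating step by step:
  req#1 t=0ms: ALLOW
  req#2 t=0ms: ALLOW
  req#3 t=1ms: ALLOW
  req#4 t=1ms: ALLOW
  req#5 t=1ms: DENY
  req#6 t=1ms: DENY
  req#7 t=1ms: DENY
  req#8 t=1ms: DENY
  req#9 t=2ms: ALLOW
  req#10 t=3ms: ALLOW
  req#11 t=3ms: ALLOW
  req#12 t=3ms: DENY

Answer: AAAADDDDAAAD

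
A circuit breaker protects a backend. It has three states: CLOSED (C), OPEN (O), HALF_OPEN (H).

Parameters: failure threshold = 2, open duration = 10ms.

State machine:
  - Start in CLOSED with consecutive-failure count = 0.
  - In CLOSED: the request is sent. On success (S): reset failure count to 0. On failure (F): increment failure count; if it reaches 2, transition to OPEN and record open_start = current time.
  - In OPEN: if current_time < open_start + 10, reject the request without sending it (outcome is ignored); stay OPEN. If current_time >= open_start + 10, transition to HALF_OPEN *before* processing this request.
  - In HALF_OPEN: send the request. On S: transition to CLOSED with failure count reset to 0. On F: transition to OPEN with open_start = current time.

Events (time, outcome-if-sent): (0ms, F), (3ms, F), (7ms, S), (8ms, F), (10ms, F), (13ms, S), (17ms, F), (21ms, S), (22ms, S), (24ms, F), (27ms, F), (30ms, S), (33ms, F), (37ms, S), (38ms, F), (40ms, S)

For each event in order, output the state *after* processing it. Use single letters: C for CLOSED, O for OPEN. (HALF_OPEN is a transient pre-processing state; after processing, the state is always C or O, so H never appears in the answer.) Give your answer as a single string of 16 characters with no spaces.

State after each event:
  event#1 t=0ms outcome=F: state=CLOSED
  event#2 t=3ms outcome=F: state=OPEN
  event#3 t=7ms outcome=S: state=OPEN
  event#4 t=8ms outcome=F: state=OPEN
  event#5 t=10ms outcome=F: state=OPEN
  event#6 t=13ms outcome=S: state=CLOSED
  event#7 t=17ms outcome=F: state=CLOSED
  event#8 t=21ms outcome=S: state=CLOSED
  event#9 t=22ms outcome=S: state=CLOSED
  event#10 t=24ms outcome=F: state=CLOSED
  event#11 t=27ms outcome=F: state=OPEN
  event#12 t=30ms outcome=S: state=OPEN
  event#13 t=33ms outcome=F: state=OPEN
  event#14 t=37ms outcome=S: state=CLOSED
  event#15 t=38ms outcome=F: state=CLOSED
  event#16 t=40ms outcome=S: state=CLOSED

Answer: COOOOCCCCCOOOCCC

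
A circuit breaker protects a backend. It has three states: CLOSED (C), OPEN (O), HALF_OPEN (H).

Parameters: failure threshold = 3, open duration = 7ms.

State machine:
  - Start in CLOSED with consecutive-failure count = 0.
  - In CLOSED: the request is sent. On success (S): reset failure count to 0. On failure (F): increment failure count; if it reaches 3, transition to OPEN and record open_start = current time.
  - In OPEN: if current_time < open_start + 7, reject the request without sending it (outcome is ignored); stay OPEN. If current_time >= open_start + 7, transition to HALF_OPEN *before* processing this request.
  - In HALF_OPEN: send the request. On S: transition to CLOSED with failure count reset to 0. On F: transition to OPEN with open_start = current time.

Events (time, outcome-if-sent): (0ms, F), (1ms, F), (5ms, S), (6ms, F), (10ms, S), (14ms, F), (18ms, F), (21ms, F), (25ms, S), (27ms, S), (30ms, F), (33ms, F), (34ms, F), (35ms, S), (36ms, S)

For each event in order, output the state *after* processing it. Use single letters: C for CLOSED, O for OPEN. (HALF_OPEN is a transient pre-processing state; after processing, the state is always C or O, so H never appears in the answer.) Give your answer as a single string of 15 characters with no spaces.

State after each event:
  event#1 t=0ms outcome=F: state=CLOSED
  event#2 t=1ms outcome=F: state=CLOSED
  event#3 t=5ms outcome=S: state=CLOSED
  event#4 t=6ms outcome=F: state=CLOSED
  event#5 t=10ms outcome=S: state=CLOSED
  event#6 t=14ms outcome=F: state=CLOSED
  event#7 t=18ms outcome=F: state=CLOSED
  event#8 t=21ms outcome=F: state=OPEN
  event#9 t=25ms outcome=S: state=OPEN
  event#10 t=27ms outcome=S: state=OPEN
  event#11 t=30ms outcome=F: state=OPEN
  event#12 t=33ms outcome=F: state=OPEN
  event#13 t=34ms outcome=F: state=OPEN
  event#14 t=35ms outcome=S: state=OPEN
  event#15 t=36ms outcome=S: state=OPEN

Answer: CCCCCCCOOOOOOOO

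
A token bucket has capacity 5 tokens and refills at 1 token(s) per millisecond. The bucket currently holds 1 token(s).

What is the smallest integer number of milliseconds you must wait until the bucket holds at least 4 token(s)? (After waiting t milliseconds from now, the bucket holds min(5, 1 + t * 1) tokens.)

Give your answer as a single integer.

Need 1 + t * 1 >= 4, so t >= 3/1.
Smallest integer t = ceil(3/1) = 3.

Answer: 3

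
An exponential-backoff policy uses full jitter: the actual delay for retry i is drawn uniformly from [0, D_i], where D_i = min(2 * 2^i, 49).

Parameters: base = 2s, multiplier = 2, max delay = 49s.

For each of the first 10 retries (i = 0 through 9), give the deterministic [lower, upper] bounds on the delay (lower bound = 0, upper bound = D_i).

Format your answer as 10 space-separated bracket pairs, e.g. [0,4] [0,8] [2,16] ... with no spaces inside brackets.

Computing bounds per retry:
  i=0: D_i=min(2*2^0,49)=2, bounds=[0,2]
  i=1: D_i=min(2*2^1,49)=4, bounds=[0,4]
  i=2: D_i=min(2*2^2,49)=8, bounds=[0,8]
  i=3: D_i=min(2*2^3,49)=16, bounds=[0,16]
  i=4: D_i=min(2*2^4,49)=32, bounds=[0,32]
  i=5: D_i=min(2*2^5,49)=49, bounds=[0,49]
  i=6: D_i=min(2*2^6,49)=49, bounds=[0,49]
  i=7: D_i=min(2*2^7,49)=49, bounds=[0,49]
  i=8: D_i=min(2*2^8,49)=49, bounds=[0,49]
  i=9: D_i=min(2*2^9,49)=49, bounds=[0,49]

Answer: [0,2] [0,4] [0,8] [0,16] [0,32] [0,49] [0,49] [0,49] [0,49] [0,49]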